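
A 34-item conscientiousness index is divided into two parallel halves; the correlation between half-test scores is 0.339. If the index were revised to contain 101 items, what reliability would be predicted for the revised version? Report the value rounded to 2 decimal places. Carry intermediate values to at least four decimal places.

0.75

Full-test reliability from the split-half r: r_full = 2(0.339)/(1 + 0.339) = 0.5063
Length factor from 34 to 101 items: n = 101/34 = 2.9706
r_new = n·r_full / (1 + (n − 1)·r_full) = 1.5040 / 1.9977 ≈ 0.7529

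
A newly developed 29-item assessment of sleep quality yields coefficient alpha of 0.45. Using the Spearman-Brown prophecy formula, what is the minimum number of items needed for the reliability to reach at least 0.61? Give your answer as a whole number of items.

56

n = 0.61(1 − 0.45) / [0.45(1 − 0.61)]
n = 0.3355 / 0.1755 ≈ 1.9117
1.9117 × 29 = 55.44 → 56 items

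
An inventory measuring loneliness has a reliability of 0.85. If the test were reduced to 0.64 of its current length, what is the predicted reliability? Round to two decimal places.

0.78

Apply the Spearman-Brown prophecy formula, r' = nr / [1 + (n − 1)r]:
r_new = 0.64·0.85 / [1 + (0.64 − 1)·0.85]
r_new = 0.5440 / 0.6940 ≈ 0.7839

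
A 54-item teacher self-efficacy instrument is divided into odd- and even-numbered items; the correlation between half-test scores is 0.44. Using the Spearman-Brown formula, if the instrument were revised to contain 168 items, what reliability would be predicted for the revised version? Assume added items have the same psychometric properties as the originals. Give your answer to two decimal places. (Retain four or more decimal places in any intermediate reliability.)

0.83

First correct the split-half correlation to full-test reliability: r_full = 2 × 0.44 / (1 + 0.44) ≈ 0.6111
Length factor from 54 to 168 items: n = 168/54 = 3.1111
r_new = n·r_full / (1 + (n − 1)·r_full) = 1.9012 / 2.2901 ≈ 0.8302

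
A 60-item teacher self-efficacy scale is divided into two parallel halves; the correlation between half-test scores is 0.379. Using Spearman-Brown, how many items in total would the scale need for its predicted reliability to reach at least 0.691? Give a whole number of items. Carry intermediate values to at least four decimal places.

110

r_full = 2(0.379)/(1 + 0.379) = 0.5497
Solve Spearman-Brown for n: n = 0.691(1 − 0.5497) / [0.5497(1 − 0.691)] = 1.8319
Required items = 1.8319 × 60 = 109.91, so 110 items.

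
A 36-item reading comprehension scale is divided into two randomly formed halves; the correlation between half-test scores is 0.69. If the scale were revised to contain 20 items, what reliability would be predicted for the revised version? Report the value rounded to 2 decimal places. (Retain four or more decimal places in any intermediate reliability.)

0.71

Spearman-Brown correction (n = 2): r_full = 2·0.69/(1 + 0.69) = 0.8166
Then adjust to 20 items: n = 20/36 = 0.5556
r_new = n·r_full / (1 + (n − 1)·r_full) = 0.4537 / 0.6371 ≈ 0.7121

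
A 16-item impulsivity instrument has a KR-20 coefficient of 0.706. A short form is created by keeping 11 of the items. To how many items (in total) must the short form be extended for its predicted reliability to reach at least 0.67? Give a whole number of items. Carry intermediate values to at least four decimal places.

14

First, r for the 11-item form: n = 11/16 = 0.6875, so r_11 = 0.6875·0.706/(1 + (0.6875 − 1)·0.706) = 0.6228
Then solve for n' with r_old = 0.6228, r_target = 0.67: n' = 0.67(1 − 0.6228)/[0.6228(1 − 0.67)] = 1.2297
Total items = 1.2297 × 11 = 13.53, rounded up to 14.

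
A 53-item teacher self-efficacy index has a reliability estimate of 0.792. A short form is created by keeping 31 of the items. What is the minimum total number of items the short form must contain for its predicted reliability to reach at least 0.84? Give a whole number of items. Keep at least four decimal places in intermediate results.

Short-form reliability: n = 31/53 = 0.5849; r_31 = n·r/(1+(n−1)r) ≈ 0.6901
Then solve for n' with r_old = 0.6901, r_target = 0.84: n' = 0.84(1 − 0.6901)/[0.6901(1 − 0.84)] = 2.3576
Items = 2.3576 × 31 ≈ 73.09 → 74

74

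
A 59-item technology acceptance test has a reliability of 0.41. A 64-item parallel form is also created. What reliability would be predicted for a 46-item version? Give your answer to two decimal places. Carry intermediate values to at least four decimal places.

Only the ratio of lengths matters: n = 46/59 = 0.7797
r_{46} = n·r / (1 + (n − 1)·r) = 0.3197 / 0.9097 ≈ 0.3514

0.35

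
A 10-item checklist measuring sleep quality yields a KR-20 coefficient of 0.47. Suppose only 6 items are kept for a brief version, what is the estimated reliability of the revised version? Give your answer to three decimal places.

0.347

The new length is 6/10 = 0.6 times the old.
By Spearman-Brown, r_new = n r / (1 + (n − 1) r).
r_new = (0.6 × 0.47) / (1 + (0.6 − 1) × 0.47)
     = 0.2820 / 0.8120 = 0.3473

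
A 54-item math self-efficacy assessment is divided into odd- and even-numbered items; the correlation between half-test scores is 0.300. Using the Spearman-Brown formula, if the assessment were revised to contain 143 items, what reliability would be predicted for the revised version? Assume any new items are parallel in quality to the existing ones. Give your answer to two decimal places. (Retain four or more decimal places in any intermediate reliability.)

0.69

First correct the split-half correlation to full-test reliability: r_full = 2 × 0.300 / (1 + 0.300) ≈ 0.4615
Then adjust to 143 items: n = 143/54 = 2.6481
r_new = n·r_full / (1 + (n − 1)·r_full) = 1.2221 / 1.7606 ≈ 0.6941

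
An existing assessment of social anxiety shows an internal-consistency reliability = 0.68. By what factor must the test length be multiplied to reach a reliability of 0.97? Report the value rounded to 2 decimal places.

15.22

Rearranging the Spearman-Brown formula for n,
n = r*(1 − r) / [ r (1 − r*) ]
n = 0.97 × (1 − 0.68) / [ 0.68 × (1 − 0.97) ]
  = 0.3104 / 0.0204 = 15.2157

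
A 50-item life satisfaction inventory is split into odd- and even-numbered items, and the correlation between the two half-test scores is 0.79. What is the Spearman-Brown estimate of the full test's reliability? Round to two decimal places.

Each half is half the length of the full test, so the full test is n = 2 times a half.
r_full = 2(0.79) / (1 + 0.79)
r_full = 1.5800 / 1.7900 ≈ 0.8827

0.88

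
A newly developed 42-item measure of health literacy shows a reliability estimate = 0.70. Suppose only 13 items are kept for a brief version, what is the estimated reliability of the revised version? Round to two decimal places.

n = 13/42 = 0.3095
Apply the Spearman-Brown prophecy formula, r' = nr / [1 + (n − 1)r]:
r_new = 0.3095·0.70 / [1 + (0.3095 − 1)·0.70]
r_new = 0.2166 / 0.5167 ≈ 0.4192

0.42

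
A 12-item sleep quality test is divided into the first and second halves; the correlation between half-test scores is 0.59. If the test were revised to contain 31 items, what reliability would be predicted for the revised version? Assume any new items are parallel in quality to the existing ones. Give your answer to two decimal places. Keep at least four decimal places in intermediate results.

Spearman-Brown correction (n = 2): r_full = 2·0.59/(1 + 0.59) = 0.7421
Then adjust to 31 items: n = 31/12 = 2.5833
r_new = n·r_full / (1 + (n − 1)·r_full) = 1.9171 / 2.1750 ≈ 0.8814

0.88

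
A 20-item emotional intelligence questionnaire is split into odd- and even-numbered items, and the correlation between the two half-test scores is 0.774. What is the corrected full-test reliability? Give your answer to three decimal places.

r_full = 2(0.774) / (1 + 0.774)
       = 1.5480 / 1.7740 = 0.8726

0.873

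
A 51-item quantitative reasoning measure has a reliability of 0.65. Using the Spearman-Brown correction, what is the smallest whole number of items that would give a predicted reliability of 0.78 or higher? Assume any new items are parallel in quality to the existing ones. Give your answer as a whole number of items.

Invert Spearman-Brown to solve for n:
n = r_target (1 − r_old) / [ r_old (1 − r_target) ]
n = [0.78 × 0.35] / [0.65 × 0.22]
  = 0.2730 / 0.1430 = 1.9091
So the test needs 1.9091 × 51 ≈ 97.36 items; rounding up, 98.

98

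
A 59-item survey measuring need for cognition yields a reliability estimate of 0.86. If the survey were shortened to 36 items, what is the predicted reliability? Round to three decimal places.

0.789

n = 36/59 = 0.6102
r_new = (0.6102 × 0.86) / (1 + (0.6102 − 1) × 0.86)
r_new = 0.5248 / 0.6648 ≈ 0.7894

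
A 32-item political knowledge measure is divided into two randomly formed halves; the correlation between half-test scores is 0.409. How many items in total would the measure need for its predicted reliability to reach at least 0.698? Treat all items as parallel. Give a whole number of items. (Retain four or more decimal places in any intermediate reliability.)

Corrected full-test reliability: r_full = 2 × 0.409 / (1 + 0.409) ≈ 0.5806
Solve Spearman-Brown for n: n = 0.698(1 − 0.5806) / [0.5806(1 − 0.698)] = 1.6696
Required items = 1.6696 × 32 = 53.43, so 54 items.

54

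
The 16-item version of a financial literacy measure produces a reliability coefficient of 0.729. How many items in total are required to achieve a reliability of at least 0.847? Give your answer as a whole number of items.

Spearman-Brown solved for the length factor n:
n = r*(1 − r) / [ r (1 − r*) ]
n = [0.847 × 0.271] / [0.729 × 0.153]
n = 0.229537 / 0.111537 ≈ 2.0579
2.0579 × 16 = 32.93 → 33 items

33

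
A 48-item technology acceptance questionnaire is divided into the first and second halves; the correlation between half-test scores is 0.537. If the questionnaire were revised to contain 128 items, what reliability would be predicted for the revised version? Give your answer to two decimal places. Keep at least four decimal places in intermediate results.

First correct the split-half correlation to full-test reliability: r_full = 2 × 0.537 / (1 + 0.537) ≈ 0.6988
Length factor from 48 to 128 items: n = 128/48 = 2.6667
r_new = n·r_full / (1 + (n − 1)·r_full) = 1.8635 / 2.1647 ≈ 0.8609

0.86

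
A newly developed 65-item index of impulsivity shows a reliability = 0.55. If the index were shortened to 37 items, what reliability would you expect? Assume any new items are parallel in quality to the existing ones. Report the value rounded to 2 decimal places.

0.41

The new length is 37/65 = 0.5692 times the old.
r_new = 0.5692·0.55 / [1 + (0.5692 − 1)·0.55]
     = 0.3131 / 0.7631 = 0.4103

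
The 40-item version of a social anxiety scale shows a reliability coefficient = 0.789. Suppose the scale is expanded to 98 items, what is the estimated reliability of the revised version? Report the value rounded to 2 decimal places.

The new length is 98/40 = 2.45 times the old.
Apply the Spearman-Brown prophecy formula, r' = nr / [1 + (n − 1)r]:
r_new = 2.45·0.789 / [1 + (2.45 − 1)·0.789]
r_new = 1.9331 / 2.1441 ≈ 0.9016

0.90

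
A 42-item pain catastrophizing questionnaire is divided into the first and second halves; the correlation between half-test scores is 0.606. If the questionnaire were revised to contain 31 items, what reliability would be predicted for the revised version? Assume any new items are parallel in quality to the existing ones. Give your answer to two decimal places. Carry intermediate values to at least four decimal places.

0.69

First correct the split-half correlation to full-test reliability: r_full = 2 × 0.606 / (1 + 0.606) ≈ 0.7547
Then adjust to 31 items: n = 31/42 = 0.7381
r_new = n·r_full / (1 + (n − 1)·r_full) = 0.5570 / 0.8023 ≈ 0.6943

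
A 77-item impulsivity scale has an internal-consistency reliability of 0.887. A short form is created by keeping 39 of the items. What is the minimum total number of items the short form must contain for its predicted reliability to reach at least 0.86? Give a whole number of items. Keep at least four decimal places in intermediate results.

61

First, r for the 39-item form: n = 39/77 = 0.5065, so r_39 = 0.5065·0.887/(1 + (0.5065 − 1)·0.887) = 0.7990
Length factor from the short form to reach 0.86: n' = 0.86(1 − 0.7990) / [0.7990(1 − 0.86)] ≈ 1.5453
Items = 1.5453 × 39 ≈ 60.27 → 61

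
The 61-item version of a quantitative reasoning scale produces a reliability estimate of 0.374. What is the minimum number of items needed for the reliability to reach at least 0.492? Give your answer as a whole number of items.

Rearranging the Spearman-Brown formula for n,
n = r*(1 − r) / [ r (1 − r*) ]
n = 0.492(1 − 0.374) / [0.374(1 − 0.492)]
  = 0.307992 / 0.189992 = 1.6211
So the test needs 1.6211 × 61 ≈ 98.89 items; rounding up, 99.

99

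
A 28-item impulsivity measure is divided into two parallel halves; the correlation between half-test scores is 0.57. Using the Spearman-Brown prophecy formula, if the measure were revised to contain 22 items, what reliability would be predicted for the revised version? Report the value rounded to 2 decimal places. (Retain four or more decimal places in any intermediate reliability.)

Spearman-Brown correction (n = 2): r_full = 2·0.57/(1 + 0.57) = 0.7261
Then adjust to 22 items: n = 22/28 = 0.7857
r_new = n·r_full / (1 + (n − 1)·r_full) = 0.5705 / 0.8444 ≈ 0.6756

0.68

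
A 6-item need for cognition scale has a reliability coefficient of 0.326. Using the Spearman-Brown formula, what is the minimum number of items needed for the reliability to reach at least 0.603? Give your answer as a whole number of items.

19

Invert Spearman-Brown to solve for n:
n = r_target (1 − r_old) / [ r_old (1 − r_target) ]
n = 0.603 × (1 − 0.326) / [ 0.326 × (1 − 0.603) ]
  = 0.406422 / 0.129422 = 3.1403
Items needed = n × 6 = 3.1403 × 6 ≈ 18.84 → round up to 19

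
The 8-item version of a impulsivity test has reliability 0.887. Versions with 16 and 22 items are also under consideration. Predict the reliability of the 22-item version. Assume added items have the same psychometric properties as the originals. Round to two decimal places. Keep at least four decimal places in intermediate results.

Only the ratio of lengths matters: n = 22/8 = 2.7500
r_{22} = n·r / (1 + (n − 1)·r) = 2.4392 / 2.5522 ≈ 0.9557

0.96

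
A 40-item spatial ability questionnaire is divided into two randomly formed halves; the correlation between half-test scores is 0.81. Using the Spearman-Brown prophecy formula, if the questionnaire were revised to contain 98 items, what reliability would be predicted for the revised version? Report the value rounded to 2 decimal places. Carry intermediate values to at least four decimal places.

Spearman-Brown correction (n = 2): r_full = 2·0.81/(1 + 0.81) = 0.8950
Length factor from 40 to 98 items: n = 98/40 = 2.4500
r_new = n·r_full / (1 + (n − 1)·r_full) = 2.1928 / 2.2978 ≈ 0.9543

0.95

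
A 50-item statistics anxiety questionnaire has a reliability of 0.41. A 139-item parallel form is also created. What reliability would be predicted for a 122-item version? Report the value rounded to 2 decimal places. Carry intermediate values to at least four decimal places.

0.63

Only the ratio of lengths matters: n = 122/50 = 2.4400
r_{122} = n·r / (1 + (n − 1)·r) = 1.0004 / 1.5904 ≈ 0.6290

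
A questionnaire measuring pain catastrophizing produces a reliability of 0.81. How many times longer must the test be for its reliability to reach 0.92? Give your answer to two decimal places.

Rearranging the Spearman-Brown formula for n,
n = r*(1 − r) / [ r (1 − r*) ]
n = 0.92(1 − 0.81) / [0.81(1 − 0.92)]
  = 0.1748 / 0.0648 = 2.6975

2.70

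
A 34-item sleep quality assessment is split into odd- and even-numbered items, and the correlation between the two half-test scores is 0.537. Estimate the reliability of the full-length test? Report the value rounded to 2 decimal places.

r_full = 2(0.537) / (1 + 0.537)
r_full = 1.0740 / 1.5370 ≈ 0.6988

0.70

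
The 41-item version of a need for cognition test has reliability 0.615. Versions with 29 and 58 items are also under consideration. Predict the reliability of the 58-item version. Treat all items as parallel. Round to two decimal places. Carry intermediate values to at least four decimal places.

0.69

The 29-item form is not needed; work directly from the 41-item form with n = 58/41 = 1.4146.
r_{58} = n·r / (1 + (n − 1)·r) = 0.8700 / 1.2550 ≈ 0.6932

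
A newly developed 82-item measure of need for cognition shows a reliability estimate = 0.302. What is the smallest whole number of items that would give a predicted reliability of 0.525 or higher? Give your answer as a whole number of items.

n = 0.525(1 − 0.302) / [0.302(1 − 0.525)]
n = 0.366450 / 0.143450 ≈ 2.5545
So the test needs 2.5545 × 82 ≈ 209.47 items; rounding up, 210.

210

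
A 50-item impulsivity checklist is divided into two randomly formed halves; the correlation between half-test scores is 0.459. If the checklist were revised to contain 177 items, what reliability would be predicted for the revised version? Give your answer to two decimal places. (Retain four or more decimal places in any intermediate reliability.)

Spearman-Brown correction (n = 2): r_full = 2·0.459/(1 + 0.459) = 0.6292
Then adjust to 177 items: n = 177/50 = 3.5400
r_new = n·r_full / (1 + (n − 1)·r_full) = 2.2274 / 2.5982 ≈ 0.8573

0.86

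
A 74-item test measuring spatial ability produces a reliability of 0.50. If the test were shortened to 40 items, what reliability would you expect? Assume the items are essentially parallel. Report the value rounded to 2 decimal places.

0.35

n = 40/74 = 0.5405
r_new = 0.5405·0.50 / [1 + (0.5405 − 1)·0.50]
     = 0.2702 / 0.7702 = 0.3508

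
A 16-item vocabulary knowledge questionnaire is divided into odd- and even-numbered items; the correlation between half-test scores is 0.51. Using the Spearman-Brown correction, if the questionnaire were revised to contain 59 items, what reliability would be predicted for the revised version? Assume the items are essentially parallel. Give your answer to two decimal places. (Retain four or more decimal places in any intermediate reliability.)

0.88

First correct the split-half correlation to full-test reliability: r_full = 2 × 0.51 / (1 + 0.51) ≈ 0.6755
Then adjust to 59 items: n = 59/16 = 3.6875
r_new = n·r_full / (1 + (n − 1)·r_full) = 2.4909 / 2.8154 ≈ 0.8847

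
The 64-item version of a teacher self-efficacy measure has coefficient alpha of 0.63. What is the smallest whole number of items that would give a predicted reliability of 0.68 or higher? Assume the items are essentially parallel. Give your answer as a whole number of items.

80

n = [0.68 × 0.37] / [0.63 × 0.32]
n = 0.2516 / 0.2016 ≈ 1.2480
So the test needs 1.2480 × 64 ≈ 79.87 items; rounding up, 80.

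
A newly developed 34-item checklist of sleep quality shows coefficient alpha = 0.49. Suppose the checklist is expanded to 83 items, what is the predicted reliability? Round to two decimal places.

Length ratio n = 83/34 = 2.4412
r_new = 2.4412·0.49 / [1 + (2.4412 − 1)·0.49]
     = 1.1962 / 1.7062 = 0.7011

0.70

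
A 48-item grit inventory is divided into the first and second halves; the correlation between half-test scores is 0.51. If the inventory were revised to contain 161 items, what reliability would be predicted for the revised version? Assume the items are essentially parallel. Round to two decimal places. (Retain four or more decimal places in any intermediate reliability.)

Full-test reliability from the split-half r: r_full = 2(0.51)/(1 + 0.51) = 0.6755
Length factor from 48 to 161 items: n = 161/48 = 3.3542
r_new = n·r_full / (1 + (n − 1)·r_full) = 2.2658 / 2.5903 ≈ 0.8747

0.87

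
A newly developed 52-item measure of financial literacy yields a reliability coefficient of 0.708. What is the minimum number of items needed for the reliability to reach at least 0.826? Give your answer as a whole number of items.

102

Rearranging the Spearman-Brown formula for n,
n = r*(1 − r) / [ r (1 − r*) ]
n = 0.826(1 − 0.708) / [0.708(1 − 0.826)]
  = 0.241192 / 0.123192 = 1.9579
So the test needs 1.9579 × 52 ≈ 101.81 items; rounding up, 102.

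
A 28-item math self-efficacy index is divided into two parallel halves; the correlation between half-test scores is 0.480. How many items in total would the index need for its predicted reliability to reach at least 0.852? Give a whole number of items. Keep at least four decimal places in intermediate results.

88

Corrected full-test reliability: r_full = 2 × 0.480 / (1 + 0.480) ≈ 0.6486
Solve Spearman-Brown for n: n = 0.852(1 − 0.6486) / [0.6486(1 − 0.852)] = 3.1189
Required items = 3.1189 × 28 = 87.33, so 88 items.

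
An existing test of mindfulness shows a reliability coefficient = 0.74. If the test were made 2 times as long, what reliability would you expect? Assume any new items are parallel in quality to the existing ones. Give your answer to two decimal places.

r_new = 2·0.74 / [1 + (2 − 1)·0.74]
     = 1.4800 / 1.7400 = 0.8506

0.85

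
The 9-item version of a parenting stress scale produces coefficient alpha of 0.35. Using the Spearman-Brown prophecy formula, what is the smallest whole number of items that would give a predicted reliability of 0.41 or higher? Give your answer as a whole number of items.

n = [0.41 × 0.65] / [0.35 × 0.59]
  = 0.2665 / 0.2065 = 1.2906
So the test needs 1.2906 × 9 ≈ 11.62 items; rounding up, 12.

12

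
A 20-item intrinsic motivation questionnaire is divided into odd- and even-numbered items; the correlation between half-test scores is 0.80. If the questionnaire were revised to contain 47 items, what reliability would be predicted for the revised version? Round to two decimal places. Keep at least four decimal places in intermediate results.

First correct the split-half correlation to full-test reliability: r_full = 2 × 0.80 / (1 + 0.80) ≈ 0.8889
Length factor from 20 to 47 items: n = 47/20 = 2.3500
r_new = n·r_full / (1 + (n − 1)·r_full) = 2.0889 / 2.2000 ≈ 0.9495

0.95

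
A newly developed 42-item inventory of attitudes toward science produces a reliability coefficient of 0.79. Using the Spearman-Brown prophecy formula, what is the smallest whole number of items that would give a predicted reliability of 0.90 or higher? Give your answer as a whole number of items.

Rearranging the Spearman-Brown formula for n,
n = r_target (1 − r_old) / [ r_old (1 − r_target) ]
n = 0.90 × (1 − 0.79) / [ 0.79 × (1 − 0.90) ]
  = 0.1890 / 0.0790 = 2.3924
So the test needs 2.3924 × 42 ≈ 100.48 items; rounding up, 101.

101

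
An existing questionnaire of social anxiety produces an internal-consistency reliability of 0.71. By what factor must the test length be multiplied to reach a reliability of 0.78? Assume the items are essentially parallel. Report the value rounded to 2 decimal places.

Spearman-Brown solved for the length factor n:
n = r*(1 − r) / [ r (1 − r*) ]
n = [0.78 × 0.29] / [0.71 × 0.22]
  = 0.2262 / 0.1562 = 1.4481

1.45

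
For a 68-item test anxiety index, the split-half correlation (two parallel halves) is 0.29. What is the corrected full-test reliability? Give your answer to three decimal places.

Apply the Spearman-Brown correction with n = 2:
r_full = 2(0.29) / (1 + 0.29)
       = 0.5800 / 1.2900 = 0.4496

0.450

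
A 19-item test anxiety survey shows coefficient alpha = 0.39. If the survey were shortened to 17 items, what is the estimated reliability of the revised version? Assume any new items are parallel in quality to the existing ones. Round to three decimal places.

n = 17/19 = 0.8947
Spearman-Brown: r_new = n·r / (1 + (n − 1)·r)
r_new = 0.8947·0.39 / [1 + (0.8947 − 1)·0.39]
     = 0.3489 / 0.9589 = 0.3639

0.364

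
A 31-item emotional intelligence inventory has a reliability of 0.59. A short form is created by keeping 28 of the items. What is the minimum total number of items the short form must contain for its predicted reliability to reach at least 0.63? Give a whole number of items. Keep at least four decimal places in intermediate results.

First, r for the 28-item form: n = 28/31 = 0.9032, so r_28 = 0.9032·0.59/(1 + (0.9032 − 1)·0.59) = 0.5652
Length factor from the short form to reach 0.63: n' = 0.63(1 − 0.5652) / [0.5652(1 − 0.63)] ≈ 1.3099
Items = 1.3099 × 28 ≈ 36.68 → 37

37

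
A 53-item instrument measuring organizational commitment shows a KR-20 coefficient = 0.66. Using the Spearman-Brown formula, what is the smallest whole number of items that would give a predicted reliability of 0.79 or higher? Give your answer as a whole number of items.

103

n = 0.79(1 − 0.66) / [0.66(1 − 0.79)]
n = 0.2686 / 0.1386 ≈ 1.9380
So the test needs 1.9380 × 53 ≈ 102.71 items; rounding up, 103.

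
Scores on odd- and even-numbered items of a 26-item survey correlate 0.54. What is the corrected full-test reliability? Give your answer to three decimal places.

Each half is half the length of the full test, so the full test is n = 2 times a half.
r_full = 2r_hh / (1 + r_hh) = 2 × 0.54 / (1 + 0.54)
r_full = 1.0800 / 1.5400 ≈ 0.7013

0.701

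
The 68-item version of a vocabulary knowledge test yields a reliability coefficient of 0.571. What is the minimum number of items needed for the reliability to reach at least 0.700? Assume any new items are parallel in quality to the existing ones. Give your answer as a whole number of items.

120

n = 0.700 × (1 − 0.571) / [ 0.571 × (1 − 0.700) ]
n = 0.300300 / 0.171300 ≈ 1.7531
Items needed = n × 68 = 1.7531 × 68 ≈ 119.21 → round up to 120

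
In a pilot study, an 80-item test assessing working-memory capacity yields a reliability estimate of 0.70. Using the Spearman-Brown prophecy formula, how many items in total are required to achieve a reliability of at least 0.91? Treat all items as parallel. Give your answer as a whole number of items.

347

Rearranging the Spearman-Brown formula for n,
n = r_target (1 − r_old) / [ r_old (1 − r_target) ]
n = [0.91 × 0.30] / [0.70 × 0.09]
n = 0.2730 / 0.0630 ≈ 4.3333
4.3333 × 80 = 346.66 → 347 items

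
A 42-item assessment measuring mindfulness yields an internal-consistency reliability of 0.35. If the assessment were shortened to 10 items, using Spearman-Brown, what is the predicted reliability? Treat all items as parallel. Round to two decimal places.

0.11

n = 10/42 = 0.2381
Apply the Spearman-Brown prophecy formula, r' = nr / [1 + (n − 1)r]:
r_new = (0.2381 × 0.35) / (1 + (0.2381 − 1) × 0.35)
     = 0.0833 / 0.7333 = 0.1136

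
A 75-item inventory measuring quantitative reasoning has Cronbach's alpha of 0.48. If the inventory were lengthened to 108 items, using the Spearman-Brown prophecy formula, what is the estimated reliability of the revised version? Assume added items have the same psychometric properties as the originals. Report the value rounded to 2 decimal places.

0.57

Length ratio n = 108/75 = 1.44
Spearman-Brown: r_new = n·r / (1 + (n − 1)·r)
r_new = 1.44·0.48 / [1 + (1.44 − 1)·0.48]
r_new = 0.6912 / 1.2112 ≈ 0.5707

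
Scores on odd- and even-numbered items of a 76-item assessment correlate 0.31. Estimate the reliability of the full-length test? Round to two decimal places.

Apply the Spearman-Brown correction with n = 2:
r_full = 2r_hh / (1 + r_hh) = 2 × 0.31 / (1 + 0.31)
       = 0.6200 / 1.3100 = 0.4733

0.47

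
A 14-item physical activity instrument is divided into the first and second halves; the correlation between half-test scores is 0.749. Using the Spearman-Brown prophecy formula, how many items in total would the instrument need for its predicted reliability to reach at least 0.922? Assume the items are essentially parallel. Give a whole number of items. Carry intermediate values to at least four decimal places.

28

r_full = 2(0.749)/(1 + 0.749) = 0.8565
Solve Spearman-Brown for n: n = 0.922(1 − 0.8565) / [0.8565(1 − 0.922)] = 1.9804
Required items = 1.9804 × 14 = 27.73, so 28 items.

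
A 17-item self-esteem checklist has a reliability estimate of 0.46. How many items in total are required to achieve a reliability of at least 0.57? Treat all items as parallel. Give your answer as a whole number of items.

27

Spearman-Brown solved for the length factor n:
n = r_target (1 − r_old) / [ r_old (1 − r_target) ]
n = 0.57 × (1 − 0.46) / [ 0.46 × (1 − 0.57) ]
n = 0.3078 / 0.1978 ≈ 1.5561
1.5561 × 17 = 26.45 → 27 items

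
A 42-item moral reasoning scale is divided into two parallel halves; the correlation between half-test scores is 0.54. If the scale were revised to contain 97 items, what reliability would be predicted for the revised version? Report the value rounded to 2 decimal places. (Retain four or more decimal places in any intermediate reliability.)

0.84

Full-test reliability from the split-half r: r_full = 2(0.54)/(1 + 0.54) = 0.7013
Then adjust to 97 items: n = 97/42 = 2.3095
r_new = n·r_full / (1 + (n − 1)·r_full) = 1.6197 / 1.9184 ≈ 0.8443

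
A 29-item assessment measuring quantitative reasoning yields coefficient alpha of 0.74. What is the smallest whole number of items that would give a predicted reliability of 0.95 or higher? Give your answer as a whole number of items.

194

Invert Spearman-Brown to solve for n:
n = r_target (1 − r_old) / [ r_old (1 − r_target) ]
n = 0.95(1 − 0.74) / [0.74(1 − 0.95)]
n = 0.2470 / 0.0370 ≈ 6.6757
6.6757 × 29 = 193.60 → 194 items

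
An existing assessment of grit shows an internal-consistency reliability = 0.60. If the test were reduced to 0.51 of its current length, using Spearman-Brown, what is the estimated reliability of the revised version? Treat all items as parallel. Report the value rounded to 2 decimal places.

r_new = (0.51 × 0.60) / (1 + (0.51 − 1) × 0.60)
r_new = 0.3060 / 0.7060 ≈ 0.4334

0.43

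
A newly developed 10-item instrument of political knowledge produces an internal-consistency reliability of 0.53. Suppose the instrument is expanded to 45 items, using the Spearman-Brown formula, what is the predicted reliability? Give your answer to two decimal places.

The new length is 45/10 = 4.5 times the old.
r_new = (4.5 × 0.53) / (1 + (4.5 − 1) × 0.53)
r_new = 2.3850 / 2.8550 ≈ 0.8354

0.84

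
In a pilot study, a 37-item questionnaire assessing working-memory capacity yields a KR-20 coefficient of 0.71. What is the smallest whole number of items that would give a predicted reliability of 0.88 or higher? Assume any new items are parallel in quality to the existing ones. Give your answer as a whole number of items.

111

Invert Spearman-Brown to solve for n:
n = r_target (1 − r_old) / [ r_old (1 − r_target) ]
n = 0.88 × (1 − 0.71) / [ 0.71 × (1 − 0.88) ]
  = 0.2552 / 0.0852 = 2.9953
Items needed = n × 37 = 2.9953 × 37 ≈ 110.83 → round up to 111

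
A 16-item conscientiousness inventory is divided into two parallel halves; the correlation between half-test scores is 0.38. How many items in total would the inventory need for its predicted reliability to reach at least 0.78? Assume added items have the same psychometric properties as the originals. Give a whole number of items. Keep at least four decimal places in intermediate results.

r_full = 2(0.38)/(1 + 0.38) = 0.5507
n = r_tgt(1 − r_full) / [r_full(1 − r_tgt)] = 0.78 × 0.4493 / (0.5507 × 0.22) ≈ 2.8926
Required items = 2.8926 × 16 = 46.28, so 47 items.

47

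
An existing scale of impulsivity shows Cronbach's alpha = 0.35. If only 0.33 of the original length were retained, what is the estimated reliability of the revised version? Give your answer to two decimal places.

0.15

r_new = 0.33·0.35 / [1 + (0.33 − 1)·0.35]
r_new = 0.1155 / 0.7655 ≈ 0.1509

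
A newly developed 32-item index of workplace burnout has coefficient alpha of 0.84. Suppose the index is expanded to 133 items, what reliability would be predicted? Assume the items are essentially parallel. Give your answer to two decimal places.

0.96

The new length is 133/32 = 4.1562 times the old.
Apply the Spearman-Brown prophecy formula, r' = nr / [1 + (n − 1)r]:
r_new = (4.1562 × 0.84) / (1 + (4.1562 − 1) × 0.84)
r_new = 3.4912 / 3.6512 ≈ 0.9562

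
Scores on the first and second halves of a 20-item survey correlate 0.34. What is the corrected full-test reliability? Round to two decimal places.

0.51

Apply the Spearman-Brown correction with n = 2:
r_full = 2(0.34) / (1 + 0.34)
r_full = 0.6800 / 1.3400 ≈ 0.5075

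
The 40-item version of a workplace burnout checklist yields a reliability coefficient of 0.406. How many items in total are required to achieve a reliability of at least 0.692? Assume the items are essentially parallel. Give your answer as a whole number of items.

132

Rearranging the Spearman-Brown formula for n,
n = r_target (1 − r_old) / [ r_old (1 − r_target) ]
n = [0.692 × 0.594] / [0.406 × 0.308]
  = 0.411048 / 0.125048 = 3.2871
So the test needs 3.2871 × 40 ≈ 131.48 items; rounding up, 132.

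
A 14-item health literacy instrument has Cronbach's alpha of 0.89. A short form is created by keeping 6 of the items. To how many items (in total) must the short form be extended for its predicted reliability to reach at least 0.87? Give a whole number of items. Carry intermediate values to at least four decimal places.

12

Short-form reliability: n = 6/14 = 0.4286; r_6 = n·r/(1+(n−1)r) ≈ 0.7762
Length factor from the short form to reach 0.87: n' = 0.87(1 − 0.7762) / [0.7762(1 − 0.87)] ≈ 1.9296
Total items = 1.9296 × 6 = 11.58, rounded up to 12.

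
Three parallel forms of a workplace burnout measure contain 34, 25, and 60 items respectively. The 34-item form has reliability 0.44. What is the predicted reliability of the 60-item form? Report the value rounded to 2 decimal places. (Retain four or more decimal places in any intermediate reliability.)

The 25-item form is not needed; work directly from the 34-item form with n = 60/34 = 1.7647.
r_{60} = n·r / (1 + (n − 1)·r) = 0.7765 / 1.3365 ≈ 0.5810

0.58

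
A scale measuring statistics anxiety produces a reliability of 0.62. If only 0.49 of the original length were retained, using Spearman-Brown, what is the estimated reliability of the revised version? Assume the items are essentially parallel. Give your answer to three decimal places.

By Spearman-Brown, r_new = n r / (1 + (n − 1) r).
r_new = (0.49 × 0.62) / (1 + (0.49 − 1) × 0.62)
     = 0.3038 / 0.6838 = 0.4443

0.444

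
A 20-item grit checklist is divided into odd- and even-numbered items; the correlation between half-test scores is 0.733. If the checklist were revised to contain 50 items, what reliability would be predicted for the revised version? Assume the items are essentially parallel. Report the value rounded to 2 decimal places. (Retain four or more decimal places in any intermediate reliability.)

0.93

First correct the split-half correlation to full-test reliability: r_full = 2 × 0.733 / (1 + 0.733) ≈ 0.8459
Length factor from 20 to 50 items: n = 50/20 = 2.5000
r_new = n·r_full / (1 + (n − 1)·r_full) = 2.1147 / 2.2689 ≈ 0.9320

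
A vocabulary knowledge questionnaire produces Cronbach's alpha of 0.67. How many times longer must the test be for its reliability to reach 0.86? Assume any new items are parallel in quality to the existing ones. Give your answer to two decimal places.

Invert Spearman-Brown to solve for n:
n = r_target (1 − r_old) / [ r_old (1 − r_target) ]
n = [0.86 × 0.33] / [0.67 × 0.14]
  = 0.2838 / 0.0938 = 3.0256

3.03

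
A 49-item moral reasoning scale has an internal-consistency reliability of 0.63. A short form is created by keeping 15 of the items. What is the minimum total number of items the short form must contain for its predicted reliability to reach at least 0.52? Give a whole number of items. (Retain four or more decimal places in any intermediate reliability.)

32

First, r for the 15-item form: n = 15/49 = 0.3061, so r_15 = 0.3061·0.63/(1 + (0.3061 − 1)·0.63) = 0.3426
Length factor from the short form to reach 0.52: n' = 0.52(1 − 0.3426) / [0.3426(1 − 0.52)] ≈ 2.0788
Total items = 2.0788 × 15 = 31.18, rounded up to 32.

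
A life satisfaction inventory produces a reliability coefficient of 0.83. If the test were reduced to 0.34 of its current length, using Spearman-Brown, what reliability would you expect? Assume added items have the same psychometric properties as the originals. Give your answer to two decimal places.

Spearman-Brown: r_new = n·r / (1 + (n − 1)·r)
r_new = 0.34·0.83 / [1 + (0.34 − 1)·0.83]
     = 0.2822 / 0.4522 = 0.6241

0.62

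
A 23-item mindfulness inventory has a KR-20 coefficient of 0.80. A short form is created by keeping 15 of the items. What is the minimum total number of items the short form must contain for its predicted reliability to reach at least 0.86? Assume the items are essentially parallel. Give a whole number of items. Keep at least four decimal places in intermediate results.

36

Short-form reliability: n = 15/23 = 0.6522; r_15 = n·r/(1+(n−1)r) ≈ 0.7229
Length factor from the short form to reach 0.86: n' = 0.86(1 − 0.7229) / [0.7229(1 − 0.86)] ≈ 2.3547
Total items = 2.3547 × 15 = 35.32, rounded up to 36.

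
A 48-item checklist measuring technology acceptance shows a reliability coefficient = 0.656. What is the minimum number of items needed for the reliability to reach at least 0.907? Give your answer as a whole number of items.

Spearman-Brown solved for the length factor n:
n = r_target (1 − r_old) / [ r_old (1 − r_target) ]
n = 0.907(1 − 0.656) / [0.656(1 − 0.907)]
n = 0.312008 / 0.061008 ≈ 5.1142
So the test needs 5.1142 × 48 ≈ 245.48 items; rounding up, 246.

246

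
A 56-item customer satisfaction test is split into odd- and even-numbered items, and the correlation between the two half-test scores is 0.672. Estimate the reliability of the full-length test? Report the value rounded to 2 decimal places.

The full test is twice the length of either half (n = 2).
r_full = 2(0.672) / (1 + 0.672)
       = 1.3440 / 1.6720 = 0.8038

0.80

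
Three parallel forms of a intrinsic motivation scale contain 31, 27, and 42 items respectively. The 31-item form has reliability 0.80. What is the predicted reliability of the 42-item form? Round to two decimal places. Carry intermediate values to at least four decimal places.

0.84

Only the ratio of lengths matters: n = 42/31 = 1.3548
r_{42} = n·r / (1 + (n − 1)·r) = 1.0838 / 1.2838 ≈ 0.8442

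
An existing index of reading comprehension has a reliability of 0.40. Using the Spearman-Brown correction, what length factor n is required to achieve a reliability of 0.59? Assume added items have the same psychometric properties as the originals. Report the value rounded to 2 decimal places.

2.16

Invert Spearman-Brown to solve for n:
n = r*(1 − r) / [ r (1 − r*) ]
n = 0.59(1 − 0.40) / [0.40(1 − 0.59)]
n = 0.3540 / 0.1640 ≈ 2.1585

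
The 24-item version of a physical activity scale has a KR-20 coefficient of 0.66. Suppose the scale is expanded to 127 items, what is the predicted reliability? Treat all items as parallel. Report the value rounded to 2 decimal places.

Length ratio n = 127/24 = 5.2917
Apply the Spearman-Brown prophecy formula, r' = nr / [1 + (n − 1)r]:
r_new = (5.2917 × 0.66) / (1 + (5.2917 − 1) × 0.66)
r_new = 3.4925 / 3.8325 ≈ 0.9113

0.91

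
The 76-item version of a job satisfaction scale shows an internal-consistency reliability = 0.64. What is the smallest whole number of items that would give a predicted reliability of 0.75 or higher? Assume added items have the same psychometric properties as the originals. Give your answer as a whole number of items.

129

Invert Spearman-Brown to solve for n:
n = r*(1 − r) / [ r (1 − r*) ]
n = [0.75 × 0.36] / [0.64 × 0.25]
n = 0.2700 / 0.1600 ≈ 1.6875
So the test needs 1.6875 × 76 ≈ 128.25 items; rounding up, 129.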